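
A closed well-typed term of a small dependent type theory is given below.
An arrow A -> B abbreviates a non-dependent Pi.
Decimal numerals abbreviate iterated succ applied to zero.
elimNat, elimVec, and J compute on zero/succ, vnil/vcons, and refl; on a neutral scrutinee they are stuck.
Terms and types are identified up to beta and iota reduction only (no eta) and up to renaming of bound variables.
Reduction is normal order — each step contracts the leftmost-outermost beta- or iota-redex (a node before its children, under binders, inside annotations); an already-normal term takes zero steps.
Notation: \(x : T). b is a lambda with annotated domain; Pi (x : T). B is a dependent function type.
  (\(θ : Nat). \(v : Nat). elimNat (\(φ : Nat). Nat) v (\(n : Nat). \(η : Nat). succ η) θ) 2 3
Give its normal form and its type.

reduced normal form:
  5
type:
  Nat
observation: 9 normal-order steps separate the term from its normal form.


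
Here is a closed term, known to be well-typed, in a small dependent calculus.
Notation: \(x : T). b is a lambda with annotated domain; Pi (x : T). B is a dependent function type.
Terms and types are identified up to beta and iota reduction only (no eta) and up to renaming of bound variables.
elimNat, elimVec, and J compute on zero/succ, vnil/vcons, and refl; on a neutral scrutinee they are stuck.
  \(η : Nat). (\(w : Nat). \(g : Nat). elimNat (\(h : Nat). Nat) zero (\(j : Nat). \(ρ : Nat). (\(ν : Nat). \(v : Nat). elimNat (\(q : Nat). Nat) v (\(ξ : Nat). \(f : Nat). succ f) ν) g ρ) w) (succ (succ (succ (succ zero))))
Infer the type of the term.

inferred type:
  Pi (η : Nat). Pi (w : Nat). Nat


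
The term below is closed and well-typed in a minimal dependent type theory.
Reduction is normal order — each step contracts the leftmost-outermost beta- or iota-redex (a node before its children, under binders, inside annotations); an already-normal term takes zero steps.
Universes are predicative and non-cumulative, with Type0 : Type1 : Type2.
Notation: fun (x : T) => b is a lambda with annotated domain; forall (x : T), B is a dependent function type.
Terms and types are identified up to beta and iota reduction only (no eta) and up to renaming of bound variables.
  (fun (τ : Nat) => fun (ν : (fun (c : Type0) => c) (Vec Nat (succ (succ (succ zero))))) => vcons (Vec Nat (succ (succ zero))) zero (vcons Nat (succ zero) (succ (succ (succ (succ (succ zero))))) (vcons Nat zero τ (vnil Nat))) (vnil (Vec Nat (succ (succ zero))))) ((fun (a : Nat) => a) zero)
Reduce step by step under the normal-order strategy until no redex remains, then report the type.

normal-order reduction sequence:
  (fun (τ : Nat) => fun (ν : (fun (c : Type0) => c) (Vec Nat (succ (succ (succ zero))))) => vcons (Vec Nat (succ (succ zero))) zero (vcons Nat (succ zero) (succ (succ (succ (succ (succ zero))))) (vcons Nat zero τ (vnil Nat))) (vnil (Vec Nat (succ (succ zero))))) ((fun (a : Nat) => a) zero)
  ~> fun (τ : (fun (ν : Type0) => ν) (Vec Nat (succ (succ (succ zero))))) => vcons (Vec Nat (succ (succ zero))) zero (vcons Nat (succ zero) (succ (succ (succ (succ (succ zero))))) (vcons Nat zero ((fun (c : Nat) => c) zero) (vnil Nat))) (vnil (Vec Nat (succ (succ zero))))
  ~> fun (τ : Vec Nat (succ (succ (succ zero)))) => vcons (Vec Nat (succ (succ zero))) zero (vcons Nat (succ zero) (succ (succ (succ (succ (succ zero))))) (vcons Nat zero ((fun (ν : Nat) => ν) zero) (vnil Nat))) (vnil (Vec Nat (succ (succ zero))))
  ~> fun (τ : Vec Nat (succ (succ (succ zero)))) => vcons (Vec Nat (succ (succ zero))) zero (vcons Nat (succ zero) (succ (succ (succ (succ (succ zero))))) (vcons Nat zero zero (vnil Nat))) (vnil (Vec Nat (succ (succ zero))))
the term's type:
  forall (τ : Vec Nat (succ (succ (succ zero)))), Vec (Vec Nat (succ (succ zero))) (succ zero)


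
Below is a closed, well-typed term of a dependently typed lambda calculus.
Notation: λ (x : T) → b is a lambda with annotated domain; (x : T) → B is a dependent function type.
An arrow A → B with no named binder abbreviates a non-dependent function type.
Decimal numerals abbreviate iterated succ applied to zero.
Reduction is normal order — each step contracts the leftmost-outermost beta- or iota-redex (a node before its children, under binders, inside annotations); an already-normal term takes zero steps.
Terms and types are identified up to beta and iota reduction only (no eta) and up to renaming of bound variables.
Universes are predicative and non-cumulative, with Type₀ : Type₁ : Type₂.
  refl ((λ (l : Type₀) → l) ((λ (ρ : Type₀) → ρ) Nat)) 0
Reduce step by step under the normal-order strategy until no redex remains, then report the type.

normal-order reduction:
  refl ((λ (l : Type₀) → l) ((λ (ρ : Type₀) → ρ) Nat)) 0
  ~> refl ((λ (l : Type₀) → l) Nat) 0
  ~> refl Nat 0
type:
  Eq Nat 0 0


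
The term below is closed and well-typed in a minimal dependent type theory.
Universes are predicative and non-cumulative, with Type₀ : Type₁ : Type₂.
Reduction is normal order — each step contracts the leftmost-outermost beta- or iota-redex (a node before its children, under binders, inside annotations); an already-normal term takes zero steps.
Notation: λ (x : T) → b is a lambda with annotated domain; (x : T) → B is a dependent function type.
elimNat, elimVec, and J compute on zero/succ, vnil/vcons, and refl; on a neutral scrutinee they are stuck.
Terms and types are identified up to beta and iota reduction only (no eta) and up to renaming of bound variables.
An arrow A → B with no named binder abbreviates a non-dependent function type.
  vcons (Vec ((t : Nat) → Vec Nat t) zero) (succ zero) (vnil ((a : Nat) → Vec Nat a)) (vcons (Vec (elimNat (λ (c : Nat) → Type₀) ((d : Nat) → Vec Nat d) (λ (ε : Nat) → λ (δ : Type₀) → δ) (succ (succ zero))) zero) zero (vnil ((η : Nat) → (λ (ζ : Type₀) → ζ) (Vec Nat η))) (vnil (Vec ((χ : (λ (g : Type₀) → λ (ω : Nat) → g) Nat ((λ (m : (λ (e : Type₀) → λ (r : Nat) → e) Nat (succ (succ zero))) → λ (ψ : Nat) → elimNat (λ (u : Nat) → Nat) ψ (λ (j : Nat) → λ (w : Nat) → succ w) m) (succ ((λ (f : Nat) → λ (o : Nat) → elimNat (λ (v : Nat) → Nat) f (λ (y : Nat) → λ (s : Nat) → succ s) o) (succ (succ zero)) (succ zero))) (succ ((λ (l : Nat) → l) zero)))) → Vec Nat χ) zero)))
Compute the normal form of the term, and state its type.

reduced normal form:
  vcons (Vec ((t : Nat) → Vec Nat t) zero) (succ zero) (vnil ((a : Nat) → Vec Nat a)) (vcons (Vec ((c : Nat) → Vec Nat c) zero) zero (vnil ((d : Nat) → Vec Nat d)) (vnil (Vec ((ε : Nat) → Vec Nat ε) zero)))
inferred type:
  Vec (Vec ((t : Nat) → Vec Nat t) zero) (succ (succ zero))


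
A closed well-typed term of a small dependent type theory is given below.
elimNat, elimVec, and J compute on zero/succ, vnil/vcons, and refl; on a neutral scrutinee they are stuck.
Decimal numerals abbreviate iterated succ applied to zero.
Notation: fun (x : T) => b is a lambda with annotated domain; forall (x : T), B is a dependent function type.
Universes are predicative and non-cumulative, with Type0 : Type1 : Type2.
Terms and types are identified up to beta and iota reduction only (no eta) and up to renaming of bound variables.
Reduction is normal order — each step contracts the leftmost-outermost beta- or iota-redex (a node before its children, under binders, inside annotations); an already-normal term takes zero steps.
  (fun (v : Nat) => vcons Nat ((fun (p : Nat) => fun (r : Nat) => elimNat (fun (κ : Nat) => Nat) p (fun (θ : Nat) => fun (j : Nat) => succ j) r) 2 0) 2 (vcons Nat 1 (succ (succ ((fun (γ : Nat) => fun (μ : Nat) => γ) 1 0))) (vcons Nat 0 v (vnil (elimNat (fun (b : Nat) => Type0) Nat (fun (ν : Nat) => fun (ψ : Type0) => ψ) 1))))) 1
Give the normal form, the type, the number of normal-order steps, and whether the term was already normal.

resulting normal form:
  vcons Nat 2 2 (vcons Nat 1 3 (vcons Nat 0 1 (vnil Nat)))
type:
  Vec Nat 3
reduction steps (normal order): 10
already normal: no
first contracted redex: a beta-redex


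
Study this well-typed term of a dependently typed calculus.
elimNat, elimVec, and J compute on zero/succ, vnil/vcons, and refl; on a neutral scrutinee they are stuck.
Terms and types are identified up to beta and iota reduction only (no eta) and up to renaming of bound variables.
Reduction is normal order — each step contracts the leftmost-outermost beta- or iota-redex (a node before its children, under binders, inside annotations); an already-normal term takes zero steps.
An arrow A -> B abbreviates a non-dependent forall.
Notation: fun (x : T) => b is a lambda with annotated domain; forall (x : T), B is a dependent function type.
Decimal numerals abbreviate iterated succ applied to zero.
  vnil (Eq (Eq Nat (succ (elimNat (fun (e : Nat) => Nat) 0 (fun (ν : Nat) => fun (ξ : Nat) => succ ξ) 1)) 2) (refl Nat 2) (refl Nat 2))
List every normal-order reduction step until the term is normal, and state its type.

reduction (normal order):
  vnil (Eq (Eq Nat (succ (elimNat (fun (e : Nat) => Nat) 0 (fun (ν : Nat) => fun (ξ : Nat) => succ ξ) 1)) 2) (refl Nat 2) (refl Nat 2))
  ~> vnil (Eq (Eq Nat (succ ((fun (e : Nat) => fun (ν : Nat) => succ ν) 0 (elimNat (fun (ξ : Nat) => Nat) 0 (fun (c : Nat) => fun (ρ : Nat) => succ ρ) 0))) 2) (refl Nat 2) (refl Nat 2))
  ~> vnil (Eq (Eq Nat (succ ((fun (e : Nat) => succ e) (elimNat (fun (ν : Nat) => Nat) 0 (fun (ξ : Nat) => fun (c : Nat) => succ c) 0))) 2) (refl Nat 2) (refl Nat 2))
  ~> vnil (Eq (Eq Nat (succ (succ (elimNat (fun (e : Nat) => Nat) 0 (fun (ν : Nat) => fun (ξ : Nat) => succ ξ) 0))) 2) (refl Nat 2) (refl Nat 2))
  ~> vnil (Eq (Eq Nat 2 2) (refl Nat 2) (refl Nat 2))
the term's type:
  Vec (Eq (Eq Nat 2 2) (refl Nat 2) (refl Nat 2)) 0


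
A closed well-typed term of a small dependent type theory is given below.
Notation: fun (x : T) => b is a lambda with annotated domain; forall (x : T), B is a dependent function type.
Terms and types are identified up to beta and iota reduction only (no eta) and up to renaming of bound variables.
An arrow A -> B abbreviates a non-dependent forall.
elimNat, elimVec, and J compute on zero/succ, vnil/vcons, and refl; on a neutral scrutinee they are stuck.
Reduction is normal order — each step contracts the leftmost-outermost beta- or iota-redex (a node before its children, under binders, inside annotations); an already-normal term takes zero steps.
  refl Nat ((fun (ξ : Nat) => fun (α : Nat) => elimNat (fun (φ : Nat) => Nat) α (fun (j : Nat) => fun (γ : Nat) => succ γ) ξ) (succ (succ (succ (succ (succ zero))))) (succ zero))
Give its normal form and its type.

reduced normal form:
  refl Nat (succ (succ (succ (succ (succ (succ zero))))))
inferred type:
  Eq Nat (succ (succ (succ (succ (succ (succ zero)))))) (succ (succ (succ (succ (succ (succ zero))))))
observation: the term reaches its normal form after 18 normal-order steps.


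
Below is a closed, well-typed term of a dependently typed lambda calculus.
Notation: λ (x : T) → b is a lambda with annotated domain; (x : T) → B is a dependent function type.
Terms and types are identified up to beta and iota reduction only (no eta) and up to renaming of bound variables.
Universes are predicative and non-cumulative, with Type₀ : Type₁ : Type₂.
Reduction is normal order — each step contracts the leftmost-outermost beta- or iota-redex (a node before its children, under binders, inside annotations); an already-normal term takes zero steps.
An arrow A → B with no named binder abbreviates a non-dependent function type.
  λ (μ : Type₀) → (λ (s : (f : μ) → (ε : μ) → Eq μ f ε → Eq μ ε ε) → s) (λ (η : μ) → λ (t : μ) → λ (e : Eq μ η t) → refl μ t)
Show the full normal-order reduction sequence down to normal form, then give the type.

normal-order reduction:
  λ (μ : Type₀) → (λ (s : (f : μ) → (ε : μ) → Eq μ f ε → Eq μ ε ε) → s) (λ (η : μ) → λ (t : μ) → λ (e : Eq μ η t) → refl μ t)
  ~> λ (μ : Type₀) → λ (s : μ) → λ (f : μ) → λ (ε : Eq μ s f) → refl μ f
inferred type:
  (μ : Type₀) → (s : μ) → (f : μ) → Eq μ s f → Eq μ f f


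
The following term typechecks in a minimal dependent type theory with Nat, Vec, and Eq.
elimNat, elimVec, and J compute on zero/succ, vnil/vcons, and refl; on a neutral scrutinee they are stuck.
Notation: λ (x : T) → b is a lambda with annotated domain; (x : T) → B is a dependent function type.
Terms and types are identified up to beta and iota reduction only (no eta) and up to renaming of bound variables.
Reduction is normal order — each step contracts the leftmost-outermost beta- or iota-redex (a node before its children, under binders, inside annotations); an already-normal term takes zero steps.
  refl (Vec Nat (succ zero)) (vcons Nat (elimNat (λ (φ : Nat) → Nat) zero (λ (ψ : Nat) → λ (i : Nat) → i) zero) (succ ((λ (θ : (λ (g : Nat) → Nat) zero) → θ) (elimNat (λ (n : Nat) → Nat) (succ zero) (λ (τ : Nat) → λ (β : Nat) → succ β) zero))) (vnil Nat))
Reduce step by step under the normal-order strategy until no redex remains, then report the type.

normal-order reduction:
  refl (Vec Nat (succ zero)) (vcons Nat (elimNat (λ (φ : Nat) → Nat) zero (λ (ψ : Nat) → λ (i : Nat) → i) zero) (succ ((λ (θ : (λ (g : Nat) → Nat) zero) → θ) (elimNat (λ (n : Nat) → Nat) (succ zero) (λ (τ : Nat) → λ (β : Nat) → succ β) zero))) (vnil Nat))
  ~> refl (Vec Nat (succ zero)) (vcons Nat zero (succ ((λ (φ : (λ (ψ : Nat) → Nat) zero) → φ) (elimNat (λ (i : Nat) → Nat) (succ zero) (λ (θ : Nat) → λ (g : Nat) → succ g) zero))) (vnil Nat))
  ~> refl (Vec Nat (succ zero)) (vcons Nat zero (succ (elimNat (λ (φ : Nat) → Nat) (succ zero) (λ (ψ : Nat) → λ (i : Nat) → succ i) zero)) (vnil Nat))
  ~> refl (Vec Nat (succ zero)) (vcons Nat zero (succ (succ zero)) (vnil Nat))
the term's type:
  Eq (Vec Nat (succ zero)) (vcons Nat zero (succ (succ zero)) (vnil Nat)) (vcons Nat zero (succ (succ zero)) (vnil Nat))


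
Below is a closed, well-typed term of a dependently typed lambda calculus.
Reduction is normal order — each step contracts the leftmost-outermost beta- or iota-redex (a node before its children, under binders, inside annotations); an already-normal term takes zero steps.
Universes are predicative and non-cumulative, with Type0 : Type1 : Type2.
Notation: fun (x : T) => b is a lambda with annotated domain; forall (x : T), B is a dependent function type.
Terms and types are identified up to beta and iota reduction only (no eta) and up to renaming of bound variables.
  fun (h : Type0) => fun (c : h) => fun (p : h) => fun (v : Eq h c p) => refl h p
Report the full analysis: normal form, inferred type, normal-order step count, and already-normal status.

reduced normal form:
  fun (h : Type0) => fun (c : h) => fun (p : h) => fun (v : Eq h c p) => refl h p
type:
  forall (h : Type0), forall (c : h), forall (p : h), forall (v : Eq h c p), Eq h p p
steps to reach normal form (normal order): 0
started in normal form: yes


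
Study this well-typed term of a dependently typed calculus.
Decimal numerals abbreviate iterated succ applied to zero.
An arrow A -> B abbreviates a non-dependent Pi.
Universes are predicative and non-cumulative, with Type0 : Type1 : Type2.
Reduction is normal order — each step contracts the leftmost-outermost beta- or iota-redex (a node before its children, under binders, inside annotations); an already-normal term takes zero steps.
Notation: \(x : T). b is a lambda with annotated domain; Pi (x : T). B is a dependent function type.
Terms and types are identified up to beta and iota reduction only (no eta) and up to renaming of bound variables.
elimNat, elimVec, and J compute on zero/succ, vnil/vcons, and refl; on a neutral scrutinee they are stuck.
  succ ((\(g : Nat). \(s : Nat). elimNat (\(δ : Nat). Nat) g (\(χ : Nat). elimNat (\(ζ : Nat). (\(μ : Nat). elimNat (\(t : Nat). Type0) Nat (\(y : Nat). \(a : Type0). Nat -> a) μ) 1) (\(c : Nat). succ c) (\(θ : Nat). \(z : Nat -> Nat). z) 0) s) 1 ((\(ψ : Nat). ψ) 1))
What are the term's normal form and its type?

resulting normal form:
  3
type:
  Nat
observation: the term reaches its normal form after 8 normal-order steps.


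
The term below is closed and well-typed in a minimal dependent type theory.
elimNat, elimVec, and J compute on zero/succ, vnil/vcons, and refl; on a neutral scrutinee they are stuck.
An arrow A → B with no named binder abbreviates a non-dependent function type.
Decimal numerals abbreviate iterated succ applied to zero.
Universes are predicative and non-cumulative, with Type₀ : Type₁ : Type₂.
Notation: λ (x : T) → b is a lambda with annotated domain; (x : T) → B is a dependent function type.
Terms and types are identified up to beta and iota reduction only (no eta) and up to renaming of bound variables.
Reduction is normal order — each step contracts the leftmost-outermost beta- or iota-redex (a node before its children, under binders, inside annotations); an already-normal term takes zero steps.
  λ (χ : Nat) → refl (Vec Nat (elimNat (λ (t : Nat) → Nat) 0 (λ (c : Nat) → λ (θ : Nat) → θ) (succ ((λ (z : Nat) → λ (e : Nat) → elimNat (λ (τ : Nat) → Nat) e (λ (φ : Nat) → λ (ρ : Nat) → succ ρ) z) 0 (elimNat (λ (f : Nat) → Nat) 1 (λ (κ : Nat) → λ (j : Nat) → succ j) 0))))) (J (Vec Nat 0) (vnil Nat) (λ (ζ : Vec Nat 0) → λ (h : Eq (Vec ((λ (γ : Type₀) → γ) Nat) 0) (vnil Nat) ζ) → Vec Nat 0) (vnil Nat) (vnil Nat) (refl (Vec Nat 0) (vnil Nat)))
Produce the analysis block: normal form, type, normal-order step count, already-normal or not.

reduced normal form:
  λ (χ : Nat) → refl (Vec Nat 0) (vnil Nat)
inferred type:
  Nat → Eq (Vec Nat 0) (vnil Nat) (vnil Nat)
reduction steps (normal order): 12
started in normal form: no
first contracted redex: an elimNat iota-redex


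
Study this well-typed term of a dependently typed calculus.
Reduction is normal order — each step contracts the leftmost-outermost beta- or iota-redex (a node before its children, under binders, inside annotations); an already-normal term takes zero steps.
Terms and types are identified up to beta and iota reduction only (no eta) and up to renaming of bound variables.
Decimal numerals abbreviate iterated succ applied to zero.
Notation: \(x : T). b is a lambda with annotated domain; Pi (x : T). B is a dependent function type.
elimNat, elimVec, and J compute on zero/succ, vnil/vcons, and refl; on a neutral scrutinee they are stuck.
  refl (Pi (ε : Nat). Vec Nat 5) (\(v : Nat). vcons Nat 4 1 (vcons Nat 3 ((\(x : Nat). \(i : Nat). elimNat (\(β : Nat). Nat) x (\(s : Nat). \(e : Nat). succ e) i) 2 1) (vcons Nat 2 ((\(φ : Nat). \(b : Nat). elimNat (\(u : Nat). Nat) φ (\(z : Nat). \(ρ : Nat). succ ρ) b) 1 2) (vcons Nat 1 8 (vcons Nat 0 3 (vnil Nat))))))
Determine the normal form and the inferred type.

normal form:
  refl (Pi (ε : Nat). Vec Nat 5) (\(v : Nat). vcons Nat 4 1 (vcons Nat 3 3 (vcons Nat 2 3 (vcons Nat 1 8 (vcons Nat 0 3 (vnil Nat))))))
the term's type:
  Eq (Pi (ε : Nat). Vec Nat 5) (\(v : Nat). vcons Nat 4 1 (vcons Nat 3 3 (vcons Nat 2 3 (vcons Nat 1 8 (vcons Nat 0 3 (vnil Nat)))))) (\(x : Nat). vcons Nat 4 1 (vcons Nat 3 3 (vcons Nat 2 3 (vcons Nat 1 8 (vcons Nat 0 3 (vnil Nat))))))
observation: reduction starts at a beta-redex, and 15 normal-order steps reach the normal form.


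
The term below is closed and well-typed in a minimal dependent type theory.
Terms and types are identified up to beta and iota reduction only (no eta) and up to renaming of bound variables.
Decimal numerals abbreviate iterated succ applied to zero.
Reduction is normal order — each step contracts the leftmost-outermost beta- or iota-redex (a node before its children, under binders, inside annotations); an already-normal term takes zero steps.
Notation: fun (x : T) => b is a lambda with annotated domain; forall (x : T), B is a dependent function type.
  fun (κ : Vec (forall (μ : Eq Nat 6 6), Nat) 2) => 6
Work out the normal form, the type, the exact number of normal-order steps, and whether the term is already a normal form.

normal form:
  fun (κ : Vec (forall (μ : Eq Nat 6 6), Nat) 2) => 6
the term's type:
  forall (κ : Vec (forall (μ : Eq Nat 6 6), Nat) 2), Nat
reduction steps (normal order): 0
started in normal form: yes


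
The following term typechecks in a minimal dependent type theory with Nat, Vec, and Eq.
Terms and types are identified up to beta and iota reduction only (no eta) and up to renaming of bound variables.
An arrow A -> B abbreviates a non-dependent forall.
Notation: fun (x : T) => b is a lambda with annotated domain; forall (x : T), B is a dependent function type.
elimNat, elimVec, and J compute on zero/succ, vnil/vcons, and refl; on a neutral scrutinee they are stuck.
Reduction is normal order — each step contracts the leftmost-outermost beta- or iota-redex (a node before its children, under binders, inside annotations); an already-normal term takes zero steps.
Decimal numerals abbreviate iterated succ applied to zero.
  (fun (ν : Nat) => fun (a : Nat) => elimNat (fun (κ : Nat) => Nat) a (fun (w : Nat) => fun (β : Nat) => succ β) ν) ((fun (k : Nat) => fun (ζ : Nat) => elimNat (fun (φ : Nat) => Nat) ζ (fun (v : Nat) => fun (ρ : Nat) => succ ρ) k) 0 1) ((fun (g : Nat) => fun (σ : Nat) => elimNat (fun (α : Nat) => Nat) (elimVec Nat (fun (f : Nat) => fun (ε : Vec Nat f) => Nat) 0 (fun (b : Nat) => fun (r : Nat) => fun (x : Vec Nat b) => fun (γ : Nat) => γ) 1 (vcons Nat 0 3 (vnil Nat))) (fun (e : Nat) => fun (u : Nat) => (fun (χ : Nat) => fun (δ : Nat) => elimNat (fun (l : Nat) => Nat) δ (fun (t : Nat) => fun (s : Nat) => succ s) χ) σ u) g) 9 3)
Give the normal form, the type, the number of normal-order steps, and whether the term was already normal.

resulting normal form:
  28
inferred type:
  Nat
reduction steps (normal order): 153
already normal: no
first contracted redex: a beta-redex


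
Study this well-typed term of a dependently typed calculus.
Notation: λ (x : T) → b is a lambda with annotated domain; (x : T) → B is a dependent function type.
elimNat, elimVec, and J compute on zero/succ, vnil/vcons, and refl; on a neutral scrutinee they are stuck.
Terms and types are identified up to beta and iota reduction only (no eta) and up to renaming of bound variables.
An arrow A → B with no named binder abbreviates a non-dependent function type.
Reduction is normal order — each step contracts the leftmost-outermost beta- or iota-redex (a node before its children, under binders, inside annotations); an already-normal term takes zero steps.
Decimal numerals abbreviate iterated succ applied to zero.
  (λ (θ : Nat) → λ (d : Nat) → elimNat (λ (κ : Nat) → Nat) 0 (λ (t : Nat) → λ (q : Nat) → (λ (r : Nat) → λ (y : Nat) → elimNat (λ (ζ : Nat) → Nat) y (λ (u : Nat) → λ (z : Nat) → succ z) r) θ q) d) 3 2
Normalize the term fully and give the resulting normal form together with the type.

resulting normal form:
  6
the term's type:
  Nat


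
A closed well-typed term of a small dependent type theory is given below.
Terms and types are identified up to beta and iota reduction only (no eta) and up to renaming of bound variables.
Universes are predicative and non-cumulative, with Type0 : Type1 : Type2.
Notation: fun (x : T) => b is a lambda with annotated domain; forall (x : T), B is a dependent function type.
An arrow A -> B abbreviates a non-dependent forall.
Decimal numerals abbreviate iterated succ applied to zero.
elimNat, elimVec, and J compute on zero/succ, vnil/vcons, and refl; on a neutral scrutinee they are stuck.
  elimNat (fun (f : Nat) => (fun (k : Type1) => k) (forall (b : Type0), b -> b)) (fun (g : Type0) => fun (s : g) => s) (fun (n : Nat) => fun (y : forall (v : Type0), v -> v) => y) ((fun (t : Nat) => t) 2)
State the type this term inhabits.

type:
  forall (f : Type0), f -> f


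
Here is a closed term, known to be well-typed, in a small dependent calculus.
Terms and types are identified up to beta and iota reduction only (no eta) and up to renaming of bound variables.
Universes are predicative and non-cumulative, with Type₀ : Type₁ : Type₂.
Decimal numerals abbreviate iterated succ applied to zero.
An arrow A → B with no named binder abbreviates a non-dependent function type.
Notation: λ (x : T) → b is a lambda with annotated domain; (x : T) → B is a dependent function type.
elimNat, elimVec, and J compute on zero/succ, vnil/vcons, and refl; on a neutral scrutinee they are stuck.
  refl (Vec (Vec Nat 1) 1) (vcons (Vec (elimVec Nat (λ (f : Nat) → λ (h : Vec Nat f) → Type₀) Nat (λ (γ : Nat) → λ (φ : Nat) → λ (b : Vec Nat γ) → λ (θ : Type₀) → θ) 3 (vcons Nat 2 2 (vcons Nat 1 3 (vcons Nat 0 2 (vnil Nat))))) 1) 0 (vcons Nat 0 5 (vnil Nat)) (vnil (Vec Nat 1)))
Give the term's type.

the term's type:
  Eq (Vec (Vec Nat 1) 1) (vcons (Vec Nat 1) 0 (vcons Nat 0 5 (vnil Nat)) (vnil (Vec Nat 1))) (vcons (Vec Nat 1) 0 (vcons Nat 0 5 (vnil Nat)) (vnil (Vec Nat 1)))


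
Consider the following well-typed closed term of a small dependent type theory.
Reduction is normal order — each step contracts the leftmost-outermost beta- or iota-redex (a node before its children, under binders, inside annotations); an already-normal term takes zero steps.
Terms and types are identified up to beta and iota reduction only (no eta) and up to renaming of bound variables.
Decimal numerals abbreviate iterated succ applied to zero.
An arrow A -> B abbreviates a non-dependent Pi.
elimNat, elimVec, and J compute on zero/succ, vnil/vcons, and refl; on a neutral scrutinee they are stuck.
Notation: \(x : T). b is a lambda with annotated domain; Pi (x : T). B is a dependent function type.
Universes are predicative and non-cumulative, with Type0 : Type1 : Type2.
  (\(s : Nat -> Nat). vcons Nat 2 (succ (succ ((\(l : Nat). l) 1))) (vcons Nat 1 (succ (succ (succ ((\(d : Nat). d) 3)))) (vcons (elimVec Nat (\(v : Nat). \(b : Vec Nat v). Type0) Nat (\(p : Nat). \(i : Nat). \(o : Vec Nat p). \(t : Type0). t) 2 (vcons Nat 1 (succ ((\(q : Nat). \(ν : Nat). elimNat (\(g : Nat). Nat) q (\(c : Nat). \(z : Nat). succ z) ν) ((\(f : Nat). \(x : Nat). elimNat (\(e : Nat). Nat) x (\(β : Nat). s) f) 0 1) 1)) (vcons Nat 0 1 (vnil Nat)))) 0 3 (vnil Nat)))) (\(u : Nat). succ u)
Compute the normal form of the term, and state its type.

reduced normal form:
  vcons Nat 2 3 (vcons Nat 1 6 (vcons Nat 0 3 (vnil Nat)))
type:
  Vec Nat 3
observation: contracting a beta-redex first, the term normalizes in 14 steps.


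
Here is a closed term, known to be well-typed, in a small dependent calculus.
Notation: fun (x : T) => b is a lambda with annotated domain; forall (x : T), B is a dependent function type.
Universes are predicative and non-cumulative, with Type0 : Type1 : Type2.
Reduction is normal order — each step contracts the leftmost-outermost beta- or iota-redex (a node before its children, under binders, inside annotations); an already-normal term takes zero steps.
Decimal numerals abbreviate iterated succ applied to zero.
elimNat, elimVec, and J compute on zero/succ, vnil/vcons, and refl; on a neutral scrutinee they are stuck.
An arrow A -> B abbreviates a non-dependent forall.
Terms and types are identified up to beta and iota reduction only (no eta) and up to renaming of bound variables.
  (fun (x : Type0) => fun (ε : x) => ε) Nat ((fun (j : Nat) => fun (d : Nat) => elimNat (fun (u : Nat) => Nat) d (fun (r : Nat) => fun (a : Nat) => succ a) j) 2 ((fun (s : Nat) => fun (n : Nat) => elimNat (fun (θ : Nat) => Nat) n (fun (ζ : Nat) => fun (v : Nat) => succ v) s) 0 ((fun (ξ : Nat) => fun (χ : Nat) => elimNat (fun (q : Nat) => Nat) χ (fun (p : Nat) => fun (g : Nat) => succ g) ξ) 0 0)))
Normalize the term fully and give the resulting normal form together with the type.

resulting normal form:
  2
the term's type:
  Nat
observation: contracting a beta-redex first, the term normalizes in 17 steps.


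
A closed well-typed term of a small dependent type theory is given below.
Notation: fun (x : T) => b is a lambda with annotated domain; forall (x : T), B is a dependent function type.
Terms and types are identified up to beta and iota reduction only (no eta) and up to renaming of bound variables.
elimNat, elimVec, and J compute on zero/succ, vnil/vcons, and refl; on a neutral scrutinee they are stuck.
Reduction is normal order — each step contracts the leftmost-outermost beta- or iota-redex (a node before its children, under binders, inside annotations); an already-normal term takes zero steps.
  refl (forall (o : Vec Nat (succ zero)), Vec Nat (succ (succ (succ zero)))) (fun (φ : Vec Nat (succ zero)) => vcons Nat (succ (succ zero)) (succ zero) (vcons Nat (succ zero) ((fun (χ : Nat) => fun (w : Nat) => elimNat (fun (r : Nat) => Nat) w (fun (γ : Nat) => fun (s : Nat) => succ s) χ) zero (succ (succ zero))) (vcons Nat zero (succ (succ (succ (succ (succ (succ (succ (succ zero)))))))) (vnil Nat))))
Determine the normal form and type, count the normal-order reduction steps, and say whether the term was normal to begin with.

normal form:
  refl (forall (o : Vec Nat (succ zero)), Vec Nat (succ (succ (succ zero)))) (fun (φ : Vec Nat (succ zero)) => vcons Nat (succ (succ zero)) (succ zero) (vcons Nat (succ zero) (succ (succ zero)) (vcons Nat zero (succ (succ (succ (succ (succ (succ (succ (succ zero)))))))) (vnil Nat))))
type:
  Eq (forall (o : Vec Nat (succ zero)), Vec Nat (succ (succ (succ zero)))) (fun (φ : Vec Nat (succ zero)) => vcons Nat (succ (succ zero)) (succ zero) (vcons Nat (succ zero) (succ (succ zero)) (vcons Nat zero (succ (succ (succ (succ (succ (succ (succ (succ zero)))))))) (vnil Nat)))) (fun (χ : Vec Nat (succ zero)) => vcons Nat (succ (succ zero)) (succ zero) (vcons Nat (succ zero) (succ (succ zero)) (vcons Nat zero (succ (succ (succ (succ (succ (succ (succ (succ zero)))))))) (vnil Nat))))
steps to reach normal form (normal order): 3
already normal: no
first redex: a beta-redex


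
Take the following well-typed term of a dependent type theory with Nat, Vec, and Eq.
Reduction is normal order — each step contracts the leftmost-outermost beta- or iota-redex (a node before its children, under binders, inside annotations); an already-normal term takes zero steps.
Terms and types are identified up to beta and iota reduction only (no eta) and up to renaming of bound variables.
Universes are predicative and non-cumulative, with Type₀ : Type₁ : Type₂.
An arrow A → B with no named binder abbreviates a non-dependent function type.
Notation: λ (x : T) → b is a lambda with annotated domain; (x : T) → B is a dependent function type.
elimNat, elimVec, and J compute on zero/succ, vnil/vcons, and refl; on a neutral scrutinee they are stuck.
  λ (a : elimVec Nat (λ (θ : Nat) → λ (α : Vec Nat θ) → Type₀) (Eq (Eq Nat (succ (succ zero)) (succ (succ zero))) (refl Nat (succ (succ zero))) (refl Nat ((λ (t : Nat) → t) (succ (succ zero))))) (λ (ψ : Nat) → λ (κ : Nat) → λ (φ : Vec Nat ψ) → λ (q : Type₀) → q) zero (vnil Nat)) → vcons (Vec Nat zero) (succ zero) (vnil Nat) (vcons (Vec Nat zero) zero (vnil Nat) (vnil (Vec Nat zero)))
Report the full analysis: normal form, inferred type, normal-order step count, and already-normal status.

resulting normal form:
  λ (a : Eq (Eq Nat (succ (succ zero)) (succ (succ zero))) (refl Nat (succ (succ zero))) (refl Nat (succ (succ zero)))) → vcons (Vec Nat zero) (succ zero) (vnil Nat) (vcons (Vec Nat zero) zero (vnil Nat) (vnil (Vec Nat zero)))
type:
  Eq (Eq Nat (succ (succ zero)) (succ (succ zero))) (refl Nat (succ (succ zero))) (refl Nat (succ (succ zero))) → Vec (Vec Nat zero) (succ (succ zero))
steps to reach normal form (normal order): 2
started in normal form: no
first contracted redex: an elimVec iota-redex


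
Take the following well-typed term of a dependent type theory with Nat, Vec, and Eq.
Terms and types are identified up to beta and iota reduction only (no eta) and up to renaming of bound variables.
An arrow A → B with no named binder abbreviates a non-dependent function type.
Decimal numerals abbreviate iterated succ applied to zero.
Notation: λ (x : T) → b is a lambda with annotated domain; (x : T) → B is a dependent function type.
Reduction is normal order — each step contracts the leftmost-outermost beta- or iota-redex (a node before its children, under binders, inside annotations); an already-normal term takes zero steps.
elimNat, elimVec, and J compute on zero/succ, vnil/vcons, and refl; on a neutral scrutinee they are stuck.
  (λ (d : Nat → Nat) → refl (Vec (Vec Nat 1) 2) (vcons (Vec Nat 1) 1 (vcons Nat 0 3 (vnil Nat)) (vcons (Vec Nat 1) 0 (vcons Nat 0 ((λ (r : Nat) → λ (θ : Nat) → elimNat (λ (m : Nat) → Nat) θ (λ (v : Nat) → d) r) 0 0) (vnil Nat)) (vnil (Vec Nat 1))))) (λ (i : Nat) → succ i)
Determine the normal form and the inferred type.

reduced normal form:
  refl (Vec (Vec Nat 1) 2) (vcons (Vec Nat 1) 1 (vcons Nat 0 3 (vnil Nat)) (vcons (Vec Nat 1) 0 (vcons Nat 0 0 (vnil Nat)) (vnil (Vec Nat 1))))
the term's type:
  Eq (Vec (Vec Nat 1) 2) (vcons (Vec Nat 1) 1 (vcons Nat 0 3 (vnil Nat)) (vcons (Vec Nat 1) 0 (vcons Nat 0 0 (vnil Nat)) (vnil (Vec Nat 1)))) (vcons (Vec Nat 1) 1 (vcons Nat 0 3 (vnil Nat)) (vcons (Vec Nat 1) 0 (vcons Nat 0 0 (vnil Nat)) (vnil (Vec Nat 1))))
observation: normalization takes exactly 4 steps under the normal-order strategy.


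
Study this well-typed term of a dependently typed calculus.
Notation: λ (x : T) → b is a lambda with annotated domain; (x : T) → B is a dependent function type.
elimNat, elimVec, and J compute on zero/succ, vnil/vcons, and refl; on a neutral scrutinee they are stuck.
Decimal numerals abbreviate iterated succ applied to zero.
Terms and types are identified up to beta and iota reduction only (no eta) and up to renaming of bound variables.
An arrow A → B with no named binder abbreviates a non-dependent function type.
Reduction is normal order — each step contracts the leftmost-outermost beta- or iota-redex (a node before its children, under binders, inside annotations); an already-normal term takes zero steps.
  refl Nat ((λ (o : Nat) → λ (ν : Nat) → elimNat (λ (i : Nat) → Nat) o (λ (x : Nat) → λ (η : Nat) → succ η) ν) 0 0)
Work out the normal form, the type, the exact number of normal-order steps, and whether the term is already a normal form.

resulting normal form:
  refl Nat 0
the term's type:
  Eq Nat 0 0
normal-order step count: 3
started in normal form: no
first redex: a beta-redex


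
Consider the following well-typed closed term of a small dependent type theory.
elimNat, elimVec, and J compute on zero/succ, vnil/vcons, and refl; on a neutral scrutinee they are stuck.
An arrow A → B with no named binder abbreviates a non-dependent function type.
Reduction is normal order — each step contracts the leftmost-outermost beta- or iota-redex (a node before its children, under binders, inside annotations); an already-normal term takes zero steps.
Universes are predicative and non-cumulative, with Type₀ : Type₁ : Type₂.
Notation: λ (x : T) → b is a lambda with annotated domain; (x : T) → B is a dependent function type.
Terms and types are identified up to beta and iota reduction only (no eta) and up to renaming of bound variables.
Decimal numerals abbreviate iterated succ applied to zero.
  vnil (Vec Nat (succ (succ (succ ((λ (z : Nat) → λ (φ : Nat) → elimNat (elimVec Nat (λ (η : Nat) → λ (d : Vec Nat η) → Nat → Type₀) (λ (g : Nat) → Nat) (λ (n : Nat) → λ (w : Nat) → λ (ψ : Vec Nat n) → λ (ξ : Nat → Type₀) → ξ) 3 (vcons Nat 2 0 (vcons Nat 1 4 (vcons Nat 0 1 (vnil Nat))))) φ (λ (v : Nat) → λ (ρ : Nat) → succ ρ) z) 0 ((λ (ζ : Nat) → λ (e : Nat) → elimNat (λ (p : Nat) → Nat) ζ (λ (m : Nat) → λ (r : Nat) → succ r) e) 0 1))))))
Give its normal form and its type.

normal form:
  vnil (Vec Nat 4)
the term's type:
  Vec (Vec Nat 4) 0
observation: 9 normal-order steps normalize the term, beginning with a beta-redex.


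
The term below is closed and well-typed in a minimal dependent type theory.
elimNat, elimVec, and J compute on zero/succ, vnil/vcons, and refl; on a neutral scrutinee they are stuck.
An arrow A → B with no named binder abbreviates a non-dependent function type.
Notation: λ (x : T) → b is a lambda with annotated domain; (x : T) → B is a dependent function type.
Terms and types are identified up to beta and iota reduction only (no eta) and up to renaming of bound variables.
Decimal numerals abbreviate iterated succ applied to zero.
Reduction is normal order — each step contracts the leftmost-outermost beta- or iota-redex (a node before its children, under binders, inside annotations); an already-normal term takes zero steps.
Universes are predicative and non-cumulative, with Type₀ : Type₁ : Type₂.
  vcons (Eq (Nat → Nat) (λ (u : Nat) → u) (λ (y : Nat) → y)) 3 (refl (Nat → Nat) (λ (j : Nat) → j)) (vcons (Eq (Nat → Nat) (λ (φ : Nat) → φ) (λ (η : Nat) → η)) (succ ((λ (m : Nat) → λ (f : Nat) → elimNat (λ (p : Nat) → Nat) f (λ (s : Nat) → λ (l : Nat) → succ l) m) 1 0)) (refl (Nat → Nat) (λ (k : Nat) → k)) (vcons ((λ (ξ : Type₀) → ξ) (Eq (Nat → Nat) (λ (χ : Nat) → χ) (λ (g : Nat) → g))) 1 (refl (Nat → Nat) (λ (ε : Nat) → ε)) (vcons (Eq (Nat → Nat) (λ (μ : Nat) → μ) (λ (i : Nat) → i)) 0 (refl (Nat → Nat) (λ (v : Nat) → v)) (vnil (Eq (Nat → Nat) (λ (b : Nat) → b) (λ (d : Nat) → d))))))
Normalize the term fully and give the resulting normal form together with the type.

normal form:
  vcons (Eq (Nat → Nat) (λ (u : Nat) → u) (λ (y : Nat) → y)) 3 (refl (Nat → Nat) (λ (j : Nat) → j)) (vcons (Eq (Nat → Nat) (λ (φ : Nat) → φ) (λ (η : Nat) → η)) 2 (refl (Nat → Nat) (λ (m : Nat) → m)) (vcons (Eq (Nat → Nat) (λ (f : Nat) → f) (λ (p : Nat) → p)) 1 (refl (Nat → Nat) (λ (s : Nat) → s)) (vcons (Eq (Nat → Nat) (λ (l : Nat) → l) (λ (k : Nat) → k)) 0 (refl (Nat → Nat) (λ (ξ : Nat) → ξ)) (vnil (Eq (Nat → Nat) (λ (χ : Nat) → χ) (λ (g : Nat) → g))))))
type:
  Vec (Eq (Nat → Nat) (λ (u : Nat) → u) (λ (y : Nat) → y)) 4
observation: the term reaches its normal form after 7 normal-order steps.


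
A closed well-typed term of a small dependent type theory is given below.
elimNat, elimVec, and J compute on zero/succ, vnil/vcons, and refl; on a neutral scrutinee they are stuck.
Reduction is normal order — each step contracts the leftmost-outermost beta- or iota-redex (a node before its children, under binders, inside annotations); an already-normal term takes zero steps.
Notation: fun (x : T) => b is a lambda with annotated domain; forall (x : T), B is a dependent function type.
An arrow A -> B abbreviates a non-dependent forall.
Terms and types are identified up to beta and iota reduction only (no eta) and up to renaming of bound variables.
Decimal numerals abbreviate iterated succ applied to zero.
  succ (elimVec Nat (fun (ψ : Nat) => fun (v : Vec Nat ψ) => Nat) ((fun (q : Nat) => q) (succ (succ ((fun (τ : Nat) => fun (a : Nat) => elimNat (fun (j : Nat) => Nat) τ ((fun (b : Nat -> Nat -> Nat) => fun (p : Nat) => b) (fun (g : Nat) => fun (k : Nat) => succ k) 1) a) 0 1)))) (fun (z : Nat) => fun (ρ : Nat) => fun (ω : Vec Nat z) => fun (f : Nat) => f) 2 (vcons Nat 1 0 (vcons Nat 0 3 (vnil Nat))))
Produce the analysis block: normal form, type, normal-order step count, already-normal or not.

resulting normal form:
  4
inferred type:
  Nat
reduction steps (normal order): 20
term was already normal: no
first redex: an elimVec iota-redex


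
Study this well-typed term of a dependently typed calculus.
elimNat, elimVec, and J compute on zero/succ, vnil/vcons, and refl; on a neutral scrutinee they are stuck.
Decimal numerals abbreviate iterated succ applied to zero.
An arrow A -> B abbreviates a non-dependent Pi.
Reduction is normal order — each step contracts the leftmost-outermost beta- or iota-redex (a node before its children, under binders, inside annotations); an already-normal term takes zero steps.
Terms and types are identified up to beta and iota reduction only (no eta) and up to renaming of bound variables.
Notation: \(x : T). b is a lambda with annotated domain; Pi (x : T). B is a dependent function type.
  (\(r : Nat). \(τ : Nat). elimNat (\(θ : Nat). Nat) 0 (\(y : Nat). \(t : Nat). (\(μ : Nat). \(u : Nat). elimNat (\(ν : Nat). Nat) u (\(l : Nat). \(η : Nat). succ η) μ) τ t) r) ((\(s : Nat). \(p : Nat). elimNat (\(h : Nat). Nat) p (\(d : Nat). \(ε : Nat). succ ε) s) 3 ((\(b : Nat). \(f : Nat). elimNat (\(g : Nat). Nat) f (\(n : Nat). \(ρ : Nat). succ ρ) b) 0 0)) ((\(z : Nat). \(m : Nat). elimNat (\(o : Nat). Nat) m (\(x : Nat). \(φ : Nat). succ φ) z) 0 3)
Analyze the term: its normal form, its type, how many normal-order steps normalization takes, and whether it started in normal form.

normal form:
  9
the term's type:
  Nat
normal-order step count: 42
already normal: no
first contracted redex: a beta-redex
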